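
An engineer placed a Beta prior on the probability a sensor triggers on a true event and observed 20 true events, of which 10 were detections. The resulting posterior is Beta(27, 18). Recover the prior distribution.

Under Beta–binomial conjugacy the posterior parameters are (α+s, β+f).
So α = 27 − 10 = 17 and β = 18 − 10 = 8.

Beta(17, 8)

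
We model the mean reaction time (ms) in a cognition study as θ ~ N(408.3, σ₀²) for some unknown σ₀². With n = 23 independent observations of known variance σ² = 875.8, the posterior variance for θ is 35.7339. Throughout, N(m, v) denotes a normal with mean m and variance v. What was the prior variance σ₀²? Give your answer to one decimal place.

σ₀² = 580.4

For the Normal–Normal model with known σ², precisions add: τ_n = τ₀ + n/σ².
So 1/σ₀² = 1/35.7339 − 23/875.8 = 0.027985 − 0.026262 = 0.001723.
Hence σ₀² = 1/0.001723 ≈ 580.4.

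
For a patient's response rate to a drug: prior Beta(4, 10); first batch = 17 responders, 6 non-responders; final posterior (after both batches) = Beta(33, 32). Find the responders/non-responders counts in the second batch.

Because Beta–binomial updating is additive in the counts, the combined data contributed (α_post−α_prior, β_post−β_prior) successes and failures.
Total across both batches: 33−4=29 responders, 32−10=22 non-responders.
Subtract the first batch: 29−17=12 responders and 22−6=16 non-responders.

12 responders and 16 non-responders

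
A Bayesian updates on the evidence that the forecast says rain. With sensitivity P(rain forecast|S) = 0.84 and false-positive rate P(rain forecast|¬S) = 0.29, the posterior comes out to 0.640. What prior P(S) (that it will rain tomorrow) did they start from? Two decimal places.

In odds form, posterior odds = prior odds × likelihood ratio, so prior odds = posterior odds ÷ LR.
Posterior odds = 0.640/(1−0.640) = 1.7778. LR = 0.84/0.29 = 2.8966.
Prior odds = 1.7778/2.8966 = 0.6138, so P(S) = 0.6138/(1+0.6138) ≈ 0.38.

P(S) = 0.38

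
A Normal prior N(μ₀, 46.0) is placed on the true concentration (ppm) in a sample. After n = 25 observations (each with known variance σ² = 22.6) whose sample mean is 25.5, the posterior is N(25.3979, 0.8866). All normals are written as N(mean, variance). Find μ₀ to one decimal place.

μ₀ = 20.2

With known observation variance, the Normal–Normal posterior has precision τ_n = τ₀ + n/σ² and mean μ_n = (τ₀μ₀ + (n/σ²)x̄)/τ_n.
Here τ₀ = 1/46.0 = 0.021739 and τ_data = 25/22.6 = 1.106195, so τ_n = 1.127934.
Rearranging for μ₀: μ₀ = (μ_n·τ_n − τ_data·x̄)/τ₀ = (25.3979·1.127934 − 1.106195·25.5) / 0.021739 = 0.439182/0.021739 ≈ 20.2.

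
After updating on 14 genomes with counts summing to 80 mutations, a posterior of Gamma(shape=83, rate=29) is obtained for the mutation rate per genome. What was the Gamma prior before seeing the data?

Gamma(shape=3, rate=15)

A Gamma(α, β) prior (rate parametrization) on a Poisson rate with n observations summing to S gives posterior Gamma(α+S, β+n).
So α = 83 − 80 = 3 and β = 29 − 14 = 15.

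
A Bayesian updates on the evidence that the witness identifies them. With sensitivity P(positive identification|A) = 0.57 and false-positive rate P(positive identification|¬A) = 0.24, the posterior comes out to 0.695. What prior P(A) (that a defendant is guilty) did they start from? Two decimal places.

In odds form, posterior odds = prior odds × likelihood ratio, so prior odds = posterior odds ÷ LR.
Posterior odds = 0.695/(1−0.695) = 2.2787. LR = 0.57/0.24 = 2.3750.
Prior odds = 2.2787/2.3750 = 0.9595, so P(A) = 0.9595/(1+0.9595) ≈ 0.49.

P(A) = 0.49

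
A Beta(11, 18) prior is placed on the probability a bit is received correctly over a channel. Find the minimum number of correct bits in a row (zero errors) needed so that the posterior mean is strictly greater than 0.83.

After k correct bits and 0 errors the posterior is Beta(11+k, 18), with mean (11+k)/(11+18+k).
Set (11+k)/(29+k) > 0.83 and solve: k > (0.83·29 − 11)/(1 − 0.83) = 76.882.
The smallest integer exceeding 76.882 is 77, and checking k=77: (88)/(106) = 0.8302 > 0.83.

k = 77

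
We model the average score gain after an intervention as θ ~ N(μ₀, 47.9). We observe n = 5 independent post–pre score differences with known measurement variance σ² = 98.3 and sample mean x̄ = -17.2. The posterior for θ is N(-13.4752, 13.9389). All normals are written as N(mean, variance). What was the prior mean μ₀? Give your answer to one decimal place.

The posterior mean is a precision-weighted average: μ_n = (τ₀μ₀ + τ_data·x̄)/(τ₀+τ_data), with τ₀=1/σ₀² and τ_data=n/σ².
Here τ₀ = 1/47.9 = 0.020877 and τ_data = 5/98.3 = 0.050865, so τ_n = 0.071742.
Rearranging for μ₀: μ₀ = (μ_n·τ_n − τ_data·x̄)/τ₀ = (-13.4752·0.071742 − 0.050865·-17.2) / 0.020877 = -0.091860/0.020877 ≈ -4.4.

μ₀ = -4.4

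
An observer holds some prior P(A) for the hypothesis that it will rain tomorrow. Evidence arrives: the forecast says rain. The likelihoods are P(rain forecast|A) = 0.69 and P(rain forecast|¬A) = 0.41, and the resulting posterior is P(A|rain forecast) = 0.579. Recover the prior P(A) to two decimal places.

P(A) = 0.45

In odds form, posterior odds = prior odds × likelihood ratio, so prior odds = posterior odds ÷ LR.
Posterior odds = 0.579/(1−0.579) = 1.3753. LR = 0.69/0.41 = 1.6829.
Prior odds = 1.3753/1.6829 = 0.8172, so P(A) = 0.8172/(1+0.8172) ≈ 0.45.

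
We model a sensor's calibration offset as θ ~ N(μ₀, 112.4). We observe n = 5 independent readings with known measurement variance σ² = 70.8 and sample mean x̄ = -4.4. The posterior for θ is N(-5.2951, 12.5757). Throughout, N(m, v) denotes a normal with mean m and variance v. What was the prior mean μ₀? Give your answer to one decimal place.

μ₀ = -12.4

With known observation variance, the Normal–Normal posterior has precision τ_n = τ₀ + n/σ² and mean μ_n = (τ₀μ₀ + (n/σ²)x̄)/τ_n.
Here τ₀ = 1/112.4 = 0.008897 and τ_data = 5/70.8 = 0.070621, so τ_n = 0.079518.
Rearranging for μ₀: μ₀ = (μ_n·τ_n − τ_data·x̄)/τ₀ = (-5.2951·0.079518 − 0.070621·-4.4) / 0.008897 = -0.110323/0.008897 ≈ -12.4.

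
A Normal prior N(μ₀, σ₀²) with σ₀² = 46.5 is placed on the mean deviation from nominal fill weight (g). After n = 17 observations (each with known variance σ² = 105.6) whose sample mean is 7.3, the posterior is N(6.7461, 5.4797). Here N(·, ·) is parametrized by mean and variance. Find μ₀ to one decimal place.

μ₀ = 2.6

The posterior mean is a precision-weighted average: μ_n = (τ₀μ₀ + τ_data·x̄)/(τ₀+τ_data), with τ₀=1/σ₀² and τ_data=n/σ².
Here τ₀ = 1/46.5 = 0.021505 and τ_data = 17/105.6 = 0.160985, so τ_n = 0.182490.
Rearranging for μ₀: μ₀ = (μ_n·τ_n − τ_data·x̄)/τ₀ = (6.7461·0.182490 − 0.160985·7.3) / 0.021505 = 0.055905/0.021505 ≈ 2.6.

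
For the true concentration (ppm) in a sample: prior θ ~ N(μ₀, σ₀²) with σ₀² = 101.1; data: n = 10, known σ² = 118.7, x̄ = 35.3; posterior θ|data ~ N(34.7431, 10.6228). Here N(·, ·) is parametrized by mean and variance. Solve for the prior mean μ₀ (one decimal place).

μ₀ = 30.0

The posterior mean is a precision-weighted average: μ_n = (τ₀μ₀ + τ_data·x̄)/(τ₀+τ_data), with τ₀=1/σ₀² and τ_data=n/σ².
Here τ₀ = 1/101.1 = 0.009891 and τ_data = 10/118.7 = 0.084246, so τ_n = 0.094137.
Rearranging for μ₀: μ₀ = (μ_n·τ_n − τ_data·x̄)/τ₀ = (34.7431·0.094137 − 0.084246·35.3) / 0.009891 = 0.296727/0.009891 ≈ 30.0.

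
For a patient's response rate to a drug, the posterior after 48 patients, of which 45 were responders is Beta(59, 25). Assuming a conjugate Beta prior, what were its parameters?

Beta(14, 22)

A Beta(α, β) prior with s successes and f failures in binomial data gives a Beta(α+s, β+f) posterior.
Subtract the data counts: 59−45=14, 25−3=22.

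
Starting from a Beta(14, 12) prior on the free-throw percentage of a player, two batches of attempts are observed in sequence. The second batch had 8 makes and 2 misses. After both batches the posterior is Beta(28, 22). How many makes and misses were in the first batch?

Because Beta–binomial updating is additive in the counts, the combined data contributed (α_post−α_prior, β_post−β_prior) successes and failures.
Total across both batches: 28−14=14 makes, 22−12=10 misses.
Subtract the second batch: 14−8=6 makes and 10−2=8 misses.

6 makes and 8 misses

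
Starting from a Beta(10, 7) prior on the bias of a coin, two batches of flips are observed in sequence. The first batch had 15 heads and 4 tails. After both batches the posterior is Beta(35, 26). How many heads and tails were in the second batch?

10 heads and 15 tails

Sequential conjugate updates are equivalent to a single update on the pooled data, so total successes = posterior α − prior α and total failures = posterior β − prior β.
Total across both batches: 35−10=25 heads, 26−7=19 tails.
Subtract the first batch: 25−15=10 heads and 19−4=15 tails.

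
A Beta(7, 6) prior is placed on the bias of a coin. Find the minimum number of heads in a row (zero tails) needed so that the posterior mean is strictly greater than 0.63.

After k heads and 0 tails the posterior is Beta(7+k, 6), with mean (7+k)/(7+6+k).
Set (7+k)/(13+k) > 0.63 and solve: k > (0.63·13 − 7)/(1 − 0.63) = 3.216.
The smallest integer exceeding 3.216 is 4, and checking k=4: (11)/(17) = 0.6471 > 0.63.

k = 4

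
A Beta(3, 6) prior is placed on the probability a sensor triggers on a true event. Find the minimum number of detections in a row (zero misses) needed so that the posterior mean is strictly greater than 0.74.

After k detections and 0 misses the posterior is Beta(3+k, 6), with mean (3+k)/(3+6+k).
Set (3+k)/(9+k) > 0.74 and solve: k > (0.74·9 − 3)/(1 − 0.74) = 14.077.
The smallest integer exceeding 14.077 is 15, and checking k=15: (18)/(24) = 0.7500 > 0.74.

k = 15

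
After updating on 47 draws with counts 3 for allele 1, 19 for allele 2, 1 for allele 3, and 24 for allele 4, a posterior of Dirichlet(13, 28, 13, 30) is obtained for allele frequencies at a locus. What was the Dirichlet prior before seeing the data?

For a Dirichlet(α) prior with multinomial counts c, the posterior is Dirichlet(α + c) componentwise.
Subtract each count from the matching posterior parameter: 13−3=10, 28−19=9, 13−1=12, 30−24=6.

Dirichlet(10, 9, 12, 6)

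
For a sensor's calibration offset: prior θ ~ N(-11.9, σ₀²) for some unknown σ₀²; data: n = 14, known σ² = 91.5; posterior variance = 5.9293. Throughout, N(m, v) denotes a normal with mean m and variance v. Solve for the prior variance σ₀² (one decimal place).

Posterior precision equals prior precision plus data precision: 1/σ_n² = 1/σ₀² + n/σ².
So 1/σ₀² = 1/5.9293 − 14/91.5 = 0.168654 − 0.153005 = 0.015649.
Hence σ₀² = 1/0.015649 ≈ 63.9.

σ₀² = 63.9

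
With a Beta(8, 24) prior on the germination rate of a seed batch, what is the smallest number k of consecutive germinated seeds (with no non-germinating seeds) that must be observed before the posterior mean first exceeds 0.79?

After k germinated seeds and 0 non-germinating seeds the posterior is Beta(8+k, 24), with mean (8+k)/(8+24+k).
Set (8+k)/(32+k) > 0.79 and solve: k > (0.79·32 − 8)/(1 − 0.79) = 82.286.
The smallest integer exceeding 82.286 is 83.

k = 83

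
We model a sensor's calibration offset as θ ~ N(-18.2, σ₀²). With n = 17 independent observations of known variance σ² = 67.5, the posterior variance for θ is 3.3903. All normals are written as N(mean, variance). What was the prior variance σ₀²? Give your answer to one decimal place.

σ₀² = 23.2

For the Normal–Normal model with known σ², precisions add: τ_n = τ₀ + n/σ².
So 1/σ₀² = 1/3.3903 − 17/67.5 = 0.294959 − 0.251852 = 0.043107.
Hence σ₀² = 1/0.043107 ≈ 23.2.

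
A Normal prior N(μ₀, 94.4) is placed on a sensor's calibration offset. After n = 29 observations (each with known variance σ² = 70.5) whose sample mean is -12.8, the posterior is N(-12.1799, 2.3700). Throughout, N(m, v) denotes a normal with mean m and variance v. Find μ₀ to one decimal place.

μ₀ = 11.9

With known observation variance, the Normal–Normal posterior has precision τ_n = τ₀ + n/σ² and mean μ_n = (τ₀μ₀ + (n/σ²)x̄)/τ_n.
Here τ₀ = 1/94.4 = 0.010593 and τ_data = 29/70.5 = 0.411348, so τ_n = 0.421941.
Rearranging for μ₀: μ₀ = (μ_n·τ_n − τ_data·x̄)/τ₀ = (-12.1799·0.421941 − 0.411348·-12.8) / 0.010593 = 0.126055/0.010593 ≈ 11.9.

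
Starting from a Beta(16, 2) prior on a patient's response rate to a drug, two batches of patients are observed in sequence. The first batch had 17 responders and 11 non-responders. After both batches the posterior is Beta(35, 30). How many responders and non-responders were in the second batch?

Because Beta–binomial updating is additive in the counts, the combined data contributed (α_post−α_prior, β_post−β_prior) successes and failures.
Total across both batches: 35−16=19 responders, 30−2=28 non-responders.
Subtract the first batch: 19−17=2 responders and 28−11=17 non-responders.

2 responders and 17 non-responders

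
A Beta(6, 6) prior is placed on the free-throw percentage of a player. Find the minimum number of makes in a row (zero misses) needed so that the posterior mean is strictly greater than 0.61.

k = 4

After k makes and 0 misses the posterior is Beta(6+k, 6), with mean (6+k)/(6+6+k).
Set (6+k)/(12+k) > 0.61 and solve: k > (0.61·12 − 6)/(1 − 0.61) = 3.385.
The smallest integer exceeding 3.385 is 4, and checking k=4: (10)/(16) = 0.6250 > 0.61.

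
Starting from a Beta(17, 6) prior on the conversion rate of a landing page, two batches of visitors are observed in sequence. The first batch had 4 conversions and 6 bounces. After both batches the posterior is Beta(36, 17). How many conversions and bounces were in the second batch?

Because Beta–binomial updating is additive in the counts, the combined data contributed (α_post−α_prior, β_post−β_prior) successes and failures.
Total across both batches: 36−17=19 conversions, 17−6=11 bounces.
Subtract the first batch: 19−4=15 conversions and 11−6=5 bounces.

15 conversions and 5 bounces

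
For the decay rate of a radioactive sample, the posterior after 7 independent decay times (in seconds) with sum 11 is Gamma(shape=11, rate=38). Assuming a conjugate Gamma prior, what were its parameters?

Gamma(shape=4, rate=27)

Gamma–exponential conjugacy: posterior shape = α + n, posterior rate = β + Σtᵢ.
So α = 11 − 7 = 4 and β = 38 − 11 = 27.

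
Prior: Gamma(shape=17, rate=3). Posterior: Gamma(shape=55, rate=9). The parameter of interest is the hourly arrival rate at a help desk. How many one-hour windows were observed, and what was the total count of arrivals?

n = 6 one-hour windows with total 38 arrivals

A Gamma(α, β) prior (rate parametrization) on a Poisson rate with n observations summing to S gives posterior Gamma(α+S, β+n).
Matching: Σxᵢ = 55 − 17 = 38 and n = 9 − 3 = 6.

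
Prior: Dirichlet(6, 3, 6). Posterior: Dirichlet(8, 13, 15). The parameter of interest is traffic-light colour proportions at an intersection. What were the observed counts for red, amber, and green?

For a Dirichlet(α) prior with multinomial counts c, the posterior is Dirichlet(α + c) componentwise.
Counts are posterior − prior componentwise: 8−6=2, 13−3=10, 15−6=9.

counts (2, 10, 9)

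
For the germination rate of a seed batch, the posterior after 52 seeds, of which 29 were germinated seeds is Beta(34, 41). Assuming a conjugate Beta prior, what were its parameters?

Beta(5, 18)

Beta is conjugate to the binomial likelihood: posterior = Beta(α+s, β+f).
So α = 34 − 29 = 5 and β = 41 − 23 = 18.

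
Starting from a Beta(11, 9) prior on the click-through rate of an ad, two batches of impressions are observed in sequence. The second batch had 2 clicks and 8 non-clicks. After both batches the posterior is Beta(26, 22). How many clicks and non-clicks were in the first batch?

Sequential conjugate updates are equivalent to a single update on the pooled data, so total successes = posterior α − prior α and total failures = posterior β − prior β.
Total across both batches: 26−11=15 clicks, 22−9=13 non-clicks.
Subtract the second batch: 15−2=13 clicks and 13−8=5 non-clicks.

13 clicks and 5 non-clicks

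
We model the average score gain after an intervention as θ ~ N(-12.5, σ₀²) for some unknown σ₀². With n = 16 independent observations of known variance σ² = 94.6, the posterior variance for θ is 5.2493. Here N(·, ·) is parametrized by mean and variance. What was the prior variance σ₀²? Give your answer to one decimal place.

σ₀² = 46.8

For the Normal–Normal model with known σ², precisions add: τ_n = τ₀ + n/σ².
So 1/σ₀² = 1/5.2493 − 16/94.6 = 0.190502 − 0.169133 = 0.021369.
Hence σ₀² = 1/0.021369 ≈ 46.8.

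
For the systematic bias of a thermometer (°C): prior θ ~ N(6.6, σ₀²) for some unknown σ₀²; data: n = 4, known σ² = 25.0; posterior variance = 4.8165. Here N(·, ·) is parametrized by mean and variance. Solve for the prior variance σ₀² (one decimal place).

σ₀² = 21.0

Posterior precision equals prior precision plus data precision: 1/σ_n² = 1/σ₀² + n/σ².
So 1/σ₀² = 1/4.8165 − 4/25.0 = 0.207620 − 0.160000 = 0.047620.
Hence σ₀² = 1/0.047620 ≈ 21.0.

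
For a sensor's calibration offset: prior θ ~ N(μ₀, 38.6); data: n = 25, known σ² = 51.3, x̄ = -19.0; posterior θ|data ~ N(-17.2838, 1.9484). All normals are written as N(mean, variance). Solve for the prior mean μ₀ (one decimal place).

With known observation variance, the Normal–Normal posterior has precision τ_n = τ₀ + n/σ² and mean μ_n = (τ₀μ₀ + (n/σ²)x̄)/τ_n.
Here τ₀ = 1/38.6 = 0.025907 and τ_data = 25/51.3 = 0.487329, so τ_n = 0.513236.
Rearranging for μ₀: μ₀ = (μ_n·τ_n − τ_data·x̄)/τ₀ = (-17.2838·0.513236 − 0.487329·-19.0) / 0.025907 = 0.388583/0.025907 ≈ 15.0.

μ₀ = 15.0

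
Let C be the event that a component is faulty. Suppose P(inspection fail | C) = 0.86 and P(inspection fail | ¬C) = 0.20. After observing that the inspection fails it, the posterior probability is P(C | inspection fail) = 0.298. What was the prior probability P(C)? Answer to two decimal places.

Bayes' rule in odds form gives O(C|E) = O(C)·[P(E|C)/P(E|¬C)], hence O(C) = O(C|E)/LR.
Posterior odds = 0.298/(1−0.298) = 0.4245. LR = 0.86/0.20 = 4.3000.
Prior odds = 0.4245/4.3000 = 0.0987, so P(C) = 0.0987/(1+0.0987) ≈ 0.09.

P(C) = 0.09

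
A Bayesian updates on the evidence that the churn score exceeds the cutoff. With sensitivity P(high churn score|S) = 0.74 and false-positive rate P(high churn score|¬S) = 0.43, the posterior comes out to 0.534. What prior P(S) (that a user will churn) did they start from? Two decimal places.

In odds form, posterior odds = prior odds × likelihood ratio, so prior odds = posterior odds ÷ LR.
Posterior odds = 0.534/(1−0.534) = 1.1459. LR = 0.74/0.43 = 1.7209.
Prior odds = 1.1459/1.7209 = 0.6659, so P(S) = 0.6659/(1+0.6659) ≈ 0.40.

P(S) = 0.40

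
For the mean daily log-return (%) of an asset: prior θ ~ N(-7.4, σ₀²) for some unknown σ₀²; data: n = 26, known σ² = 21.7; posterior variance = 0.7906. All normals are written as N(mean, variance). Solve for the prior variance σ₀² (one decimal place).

σ₀² = 15.0

For the Normal–Normal model with known σ², precisions add: τ_n = τ₀ + n/σ².
So 1/σ₀² = 1/0.7906 − 26/21.7 = 1.264862 − 1.198157 = 0.066705.
Hence σ₀² = 1/0.066705 ≈ 15.0.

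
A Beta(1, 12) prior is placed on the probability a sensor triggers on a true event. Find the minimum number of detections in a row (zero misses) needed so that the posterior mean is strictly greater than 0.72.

k = 30

After k detections and 0 misses the posterior is Beta(1+k, 12), with mean (1+k)/(1+12+k).
Set (1+k)/(13+k) > 0.72 and solve: k > (0.72·13 − 1)/(1 − 0.72) = 29.857.
The smallest integer exceeding 29.857 is 30.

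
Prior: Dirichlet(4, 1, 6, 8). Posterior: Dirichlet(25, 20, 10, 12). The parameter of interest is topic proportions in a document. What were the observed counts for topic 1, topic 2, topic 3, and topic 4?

counts (21, 19, 4, 4)

For a Dirichlet(α) prior with multinomial counts c, the posterior is Dirichlet(α + c) componentwise.
Counts are posterior − prior componentwise: 25−4=21, 20−1=19, 10−6=4, 12−8=4.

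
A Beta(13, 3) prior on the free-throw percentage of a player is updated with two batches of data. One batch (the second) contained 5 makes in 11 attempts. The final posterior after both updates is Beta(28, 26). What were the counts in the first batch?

Sequential conjugate updates are equivalent to a single update on the pooled data, so total successes = posterior α − prior α and total failures = posterior β − prior β.
Total across both batches: 28−13=15 makes, 26−3=23 misses.
Subtract the second batch: 15−5=10 makes and 23−6=17 misses.

10 makes and 17 misses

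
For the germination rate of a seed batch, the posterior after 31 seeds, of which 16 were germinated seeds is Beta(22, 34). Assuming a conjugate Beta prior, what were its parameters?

A Beta(a, b) prior with s successes and f failures in binomial data gives a Beta(a+s, b+f) posterior.
So a = 22 − 16 = 6 and b = 34 − 15 = 19.

Beta(6, 19)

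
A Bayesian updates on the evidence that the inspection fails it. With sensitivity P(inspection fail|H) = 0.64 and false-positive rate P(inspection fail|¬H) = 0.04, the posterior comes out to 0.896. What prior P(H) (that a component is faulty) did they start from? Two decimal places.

P(H) = 0.35

In odds form, posterior odds = prior odds × likelihood ratio, so prior odds = posterior odds ÷ LR.
Posterior odds = 0.896/(1−0.896) = 8.6154. LR = 0.64/0.04 = 16.0000.
Prior odds = 8.6154/16.0000 = 0.5385, so P(H) = 0.5385/(1+0.5385) ≈ 0.35.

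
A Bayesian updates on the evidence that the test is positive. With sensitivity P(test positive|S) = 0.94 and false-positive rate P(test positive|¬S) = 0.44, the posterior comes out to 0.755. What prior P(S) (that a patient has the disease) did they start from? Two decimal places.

P(S) = 0.59

In odds form, posterior odds = prior odds × likelihood ratio, so prior odds = posterior odds ÷ LR.
Posterior odds = 0.755/(1−0.755) = 3.0816. LR = 0.94/0.44 = 2.1364.
Prior odds = 3.0816/2.1364 = 1.4424, so P(S) = 1.4424/(1+1.4424) ≈ 0.59.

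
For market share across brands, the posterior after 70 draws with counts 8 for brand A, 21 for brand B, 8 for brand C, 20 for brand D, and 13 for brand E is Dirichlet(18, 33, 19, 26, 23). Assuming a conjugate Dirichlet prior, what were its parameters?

Dirichlet(10, 12, 11, 6, 10)

For a Dirichlet(α) prior with multinomial counts c, the posterior is Dirichlet(α + c) componentwise.
Subtract each count from the matching posterior parameter: 18−8=10, 33−21=12, 19−8=11, 26−20=6, 23−13=10.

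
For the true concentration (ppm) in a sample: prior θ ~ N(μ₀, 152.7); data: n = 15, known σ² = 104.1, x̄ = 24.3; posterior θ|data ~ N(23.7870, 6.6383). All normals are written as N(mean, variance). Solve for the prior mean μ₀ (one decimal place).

The posterior mean is a precision-weighted average: μ_n = (τ₀μ₀ + τ_data·x̄)/(τ₀+τ_data), with τ₀=1/σ₀² and τ_data=n/σ².
Here τ₀ = 1/152.7 = 0.006549 and τ_data = 15/104.1 = 0.144092, so τ_n = 0.150641.
Rearranging for μ₀: μ₀ = (μ_n·τ_n − τ_data·x̄)/τ₀ = (23.7870·0.150641 − 0.144092·24.3) / 0.006549 = 0.081862/0.006549 ≈ 12.5.

μ₀ = 12.5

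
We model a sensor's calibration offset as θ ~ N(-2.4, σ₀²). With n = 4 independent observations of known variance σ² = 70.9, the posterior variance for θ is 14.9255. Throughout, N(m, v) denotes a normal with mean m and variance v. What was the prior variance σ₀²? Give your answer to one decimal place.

σ₀² = 94.5

Posterior precision equals prior precision plus data precision: 1/σ_n² = 1/σ₀² + n/σ².
So 1/σ₀² = 1/14.9255 − 4/70.9 = 0.066999 − 0.056417 = 0.010582.
Hence σ₀² = 1/0.010582 ≈ 94.5.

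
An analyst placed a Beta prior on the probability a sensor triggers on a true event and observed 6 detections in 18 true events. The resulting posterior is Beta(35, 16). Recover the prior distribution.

Beta is conjugate to the binomial likelihood: posterior = Beta(a+s, b+f).
So a = 35 − 6 = 29 and b = 16 − 12 = 4.

Beta(29, 4)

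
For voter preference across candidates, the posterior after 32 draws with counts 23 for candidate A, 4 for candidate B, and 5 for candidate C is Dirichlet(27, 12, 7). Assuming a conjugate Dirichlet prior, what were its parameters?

Dirichlet(4, 8, 2)

For a Dirichlet(α) prior with multinomial counts c, the posterior is Dirichlet(α + c) componentwise.
Subtract each count from the matching posterior parameter: 27−23=4, 12−4=8, 7−5=2.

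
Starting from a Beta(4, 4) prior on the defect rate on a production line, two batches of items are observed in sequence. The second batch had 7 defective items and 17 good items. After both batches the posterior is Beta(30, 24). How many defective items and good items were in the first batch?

Sequential conjugate updates are equivalent to a single update on the pooled data, so total successes = posterior α − prior α and total failures = posterior β − prior β.
Total across both batches: 30−4=26 defective items, 24−4=20 good items.
Subtract the second batch: 26−7=19 defective items and 20−17=3 good items.

19 defective items and 3 good items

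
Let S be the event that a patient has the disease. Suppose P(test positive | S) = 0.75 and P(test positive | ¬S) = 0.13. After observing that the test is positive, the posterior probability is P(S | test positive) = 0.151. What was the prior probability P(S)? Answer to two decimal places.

P(S) = 0.03

In odds form, posterior odds = prior odds × likelihood ratio, so prior odds = posterior odds ÷ LR.
Posterior odds = 0.151/(1−0.151) = 0.1779. LR = 0.75/0.13 = 5.7692.
Prior odds = 0.1779/5.7692 = 0.0308, so P(S) = 0.0308/(1+0.0308) ≈ 0.03.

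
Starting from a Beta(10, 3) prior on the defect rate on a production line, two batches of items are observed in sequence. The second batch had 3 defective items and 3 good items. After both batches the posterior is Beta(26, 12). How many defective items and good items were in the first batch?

Sequential conjugate updates are equivalent to a single update on the pooled data, so total successes = posterior α − prior α and total failures = posterior β − prior β.
Total across both batches: 26−10=16 defective items, 12−3=9 good items.
Subtract the second batch: 16−3=13 defective items and 9−3=6 good items.

13 defective items and 6 good items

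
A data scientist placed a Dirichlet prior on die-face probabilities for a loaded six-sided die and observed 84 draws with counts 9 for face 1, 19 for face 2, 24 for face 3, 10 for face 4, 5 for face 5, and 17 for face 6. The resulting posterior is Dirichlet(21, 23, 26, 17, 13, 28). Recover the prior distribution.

Dirichlet(12, 4, 2, 7, 8, 11)

For a Dirichlet(α) prior with multinomial counts c, the posterior is Dirichlet(α + c) componentwise.
Subtract each count from the matching posterior parameter: 21−9=12, 23−19=4, 26−24=2, 17−10=7, 13−5=8, 28−17=11.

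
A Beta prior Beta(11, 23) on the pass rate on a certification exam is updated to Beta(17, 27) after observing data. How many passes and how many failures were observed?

Beta is conjugate to the binomial likelihood: posterior = Beta(a+s, b+f).
So s = 17 − 11 = 6 and f = 27 − 23 = 4.

6 passes and 4 failures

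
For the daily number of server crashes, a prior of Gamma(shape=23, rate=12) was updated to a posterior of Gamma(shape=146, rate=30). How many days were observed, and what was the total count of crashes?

n = 18 days with total 123 crashes

A Gamma(α, β) prior (rate parametrization) on a Poisson rate with n observations summing to S gives posterior Gamma(α+S, β+n).
Matching: Σxᵢ = 146 − 23 = 123 and n = 30 − 12 = 18.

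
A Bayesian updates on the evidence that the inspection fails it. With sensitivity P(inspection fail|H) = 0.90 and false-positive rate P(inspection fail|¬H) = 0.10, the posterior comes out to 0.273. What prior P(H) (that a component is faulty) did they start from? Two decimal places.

Bayes' rule in odds form gives O(H|E) = O(H)·[P(E|H)/P(E|¬H)], hence O(H) = O(H|E)/LR.
Posterior odds = 0.273/(1−0.273) = 0.3755. LR = 0.90/0.10 = 9.0000.
Prior odds = 0.3755/9.0000 = 0.0417, so P(H) = 0.0417/(1+0.0417) ≈ 0.04.

P(H) = 0.04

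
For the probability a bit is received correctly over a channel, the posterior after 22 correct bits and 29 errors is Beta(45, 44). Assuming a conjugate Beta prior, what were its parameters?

Beta(23, 15)

Beta is conjugate to the binomial likelihood: posterior = Beta(α+s, β+f).
Subtract the data counts: 45−22=23, 44−29=15.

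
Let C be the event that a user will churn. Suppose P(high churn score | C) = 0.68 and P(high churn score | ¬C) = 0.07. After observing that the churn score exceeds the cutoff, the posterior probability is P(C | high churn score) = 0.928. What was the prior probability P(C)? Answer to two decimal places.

In odds form, posterior odds = prior odds × likelihood ratio, so prior odds = posterior odds ÷ LR.
Posterior odds = 0.928/(1−0.928) = 12.8889. LR = 0.68/0.07 = 9.7143.
Prior odds = 12.8889/9.7143 = 1.3268, so P(C) = 1.3268/(1+1.3268) ≈ 0.57.

P(C) = 0.57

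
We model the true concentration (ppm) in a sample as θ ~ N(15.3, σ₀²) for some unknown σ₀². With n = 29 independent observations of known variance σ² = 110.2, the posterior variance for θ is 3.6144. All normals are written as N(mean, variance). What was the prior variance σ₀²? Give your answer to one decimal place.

σ₀² = 74.0

For the Normal–Normal model with known σ², precisions add: τ_n = τ₀ + n/σ².
So 1/σ₀² = 1/3.6144 − 29/110.2 = 0.276671 − 0.263158 = 0.013513.
Hence σ₀² = 1/0.013513 ≈ 74.0.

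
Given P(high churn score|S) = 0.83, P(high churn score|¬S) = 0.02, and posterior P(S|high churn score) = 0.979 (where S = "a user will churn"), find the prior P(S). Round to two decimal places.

P(S) = 0.53

In odds form, posterior odds = prior odds × likelihood ratio, so prior odds = posterior odds ÷ LR.
Posterior odds = 0.979/(1−0.979) = 46.6190. LR = 0.83/0.02 = 41.5000.
Prior odds = 46.6190/41.5000 = 1.1233, so P(S) = 1.1233/(1+1.1233) ≈ 0.53.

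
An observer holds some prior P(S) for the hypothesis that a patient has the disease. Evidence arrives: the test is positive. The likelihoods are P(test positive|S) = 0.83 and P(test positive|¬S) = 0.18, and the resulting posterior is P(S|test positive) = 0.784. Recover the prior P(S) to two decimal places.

Bayes' rule in odds form gives O(S|E) = O(S)·[P(E|S)/P(E|¬S)], hence O(S) = O(S|E)/LR.
Posterior odds = 0.784/(1−0.784) = 3.6296. LR = 0.83/0.18 = 4.6111.
Prior odds = 3.6296/4.6111 = 0.7871, so P(S) = 0.7871/(1+0.7871) ≈ 0.44.

P(S) = 0.44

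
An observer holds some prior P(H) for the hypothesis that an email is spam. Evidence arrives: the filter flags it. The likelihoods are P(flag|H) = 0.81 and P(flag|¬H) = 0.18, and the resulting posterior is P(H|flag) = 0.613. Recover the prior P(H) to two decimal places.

Bayes' rule in odds form gives O(H|E) = O(H)·[P(E|H)/P(E|¬H)], hence O(H) = O(H|E)/LR.
Posterior odds = 0.613/(1−0.613) = 1.5840. LR = 0.81/0.18 = 4.5000.
Prior odds = 1.5840/4.5000 = 0.3520, so P(H) = 0.3520/(1+0.3520) ≈ 0.26.

P(H) = 0.26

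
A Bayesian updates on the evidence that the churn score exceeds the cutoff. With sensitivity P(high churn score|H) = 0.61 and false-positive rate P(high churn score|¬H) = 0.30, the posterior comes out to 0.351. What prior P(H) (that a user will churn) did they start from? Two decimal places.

P(H) = 0.21

Bayes' rule in odds form gives O(H|E) = O(H)·[P(E|H)/P(E|¬H)], hence O(H) = O(H|E)/LR.
Posterior odds = 0.351/(1−0.351) = 0.5408. LR = 0.61/0.30 = 2.0333.
Prior odds = 0.5408/2.0333 = 0.2660, so P(H) = 0.2660/(1+0.2660) ≈ 0.21.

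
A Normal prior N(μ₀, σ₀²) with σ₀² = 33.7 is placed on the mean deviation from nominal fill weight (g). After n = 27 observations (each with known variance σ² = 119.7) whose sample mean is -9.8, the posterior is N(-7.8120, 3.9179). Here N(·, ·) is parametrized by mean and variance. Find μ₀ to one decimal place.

μ₀ = 7.3

With known observation variance, the Normal–Normal posterior has precision τ_n = τ₀ + n/σ² and mean μ_n = (τ₀μ₀ + (n/σ²)x̄)/τ_n.
Here τ₀ = 1/33.7 = 0.029674 and τ_data = 27/119.7 = 0.225564, so τ_n = 0.255238.
Rearranging for μ₀: μ₀ = (μ_n·τ_n − τ_data·x̄)/τ₀ = (-7.8120·0.255238 − 0.225564·-9.8) / 0.029674 = 0.216608/0.029674 ≈ 7.3.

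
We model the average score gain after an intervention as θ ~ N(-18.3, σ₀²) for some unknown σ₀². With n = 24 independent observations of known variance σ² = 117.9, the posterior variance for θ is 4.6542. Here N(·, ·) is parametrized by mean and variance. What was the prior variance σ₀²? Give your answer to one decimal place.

σ₀² = 88.5

Posterior precision equals prior precision plus data precision: 1/σ_n² = 1/σ₀² + n/σ².
So 1/σ₀² = 1/4.6542 − 24/117.9 = 0.214860 − 0.203562 = 0.011298.
Hence σ₀² = 1/0.011298 ≈ 88.5.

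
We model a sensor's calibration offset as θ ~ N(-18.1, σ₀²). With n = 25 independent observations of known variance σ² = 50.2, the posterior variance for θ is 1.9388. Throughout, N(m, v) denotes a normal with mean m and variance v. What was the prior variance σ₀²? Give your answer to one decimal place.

σ₀² = 56.3

For the Normal–Normal model with known σ², precisions add: τ_n = τ₀ + n/σ².
So 1/σ₀² = 1/1.9388 − 25/50.2 = 0.515783 − 0.498008 = 0.017775.
Hence σ₀² = 1/0.017775 ≈ 56.3.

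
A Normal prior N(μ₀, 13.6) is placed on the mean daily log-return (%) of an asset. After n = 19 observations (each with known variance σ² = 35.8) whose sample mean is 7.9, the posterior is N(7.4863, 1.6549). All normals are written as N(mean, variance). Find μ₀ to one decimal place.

The posterior mean is a precision-weighted average: μ_n = (τ₀μ₀ + τ_data·x̄)/(τ₀+τ_data), with τ₀=1/σ₀² and τ_data=n/σ².
Here τ₀ = 1/13.6 = 0.073529 and τ_data = 19/35.8 = 0.530726, so τ_n = 0.604255.
Rearranging for μ₀: μ₀ = (μ_n·τ_n − τ_data·x̄)/τ₀ = (7.4863·0.604255 − 0.530726·7.9) / 0.073529 = 0.330899/0.073529 ≈ 4.5.

μ₀ = 4.5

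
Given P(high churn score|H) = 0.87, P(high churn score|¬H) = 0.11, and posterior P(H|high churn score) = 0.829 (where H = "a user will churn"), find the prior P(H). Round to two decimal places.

In odds form, posterior odds = prior odds × likelihood ratio, so prior odds = posterior odds ÷ LR.
Posterior odds = 0.829/(1−0.829) = 4.8480. LR = 0.87/0.11 = 7.9091.
Prior odds = 4.8480/7.9091 = 0.6130, so P(H) = 0.6130/(1+0.6130) ≈ 0.38.

P(H) = 0.38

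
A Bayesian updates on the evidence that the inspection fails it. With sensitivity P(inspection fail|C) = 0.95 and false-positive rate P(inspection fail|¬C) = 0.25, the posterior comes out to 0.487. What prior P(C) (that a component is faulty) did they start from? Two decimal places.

Bayes' rule in odds form gives O(C|E) = O(C)·[P(E|C)/P(E|¬C)], hence O(C) = O(C|E)/LR.
Posterior odds = 0.487/(1−0.487) = 0.9493. LR = 0.95/0.25 = 3.8000.
Prior odds = 0.9493/3.8000 = 0.2498, so P(C) = 0.2498/(1+0.2498) ≈ 0.20.

P(C) = 0.20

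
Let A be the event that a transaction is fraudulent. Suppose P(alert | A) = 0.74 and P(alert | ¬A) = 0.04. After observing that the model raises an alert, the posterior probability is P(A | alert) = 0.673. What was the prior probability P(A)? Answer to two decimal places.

Bayes' rule in odds form gives O(A|E) = O(A)·[P(E|A)/P(E|¬A)], hence O(A) = O(A|E)/LR.
Posterior odds = 0.673/(1−0.673) = 2.0581. LR = 0.74/0.04 = 18.5000.
Prior odds = 2.0581/18.5000 = 0.1112, so P(A) = 0.1112/(1+0.1112) ≈ 0.10.

P(A) = 0.10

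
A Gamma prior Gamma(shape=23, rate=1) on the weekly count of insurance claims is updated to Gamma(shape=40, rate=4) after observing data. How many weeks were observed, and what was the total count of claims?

A Gamma(α, β) prior (rate parametrization) on a Poisson rate with n observations summing to S gives posterior Gamma(α+S, β+n).
Matching: Σxᵢ = 40 − 23 = 17 and n = 4 − 1 = 3.

n = 3 weeks with total 17 claims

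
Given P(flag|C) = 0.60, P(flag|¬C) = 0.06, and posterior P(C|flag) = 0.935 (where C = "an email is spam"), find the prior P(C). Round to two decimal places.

In odds form, posterior odds = prior odds × likelihood ratio, so prior odds = posterior odds ÷ LR.
Posterior odds = 0.935/(1−0.935) = 14.3846. LR = 0.60/0.06 = 10.0000.
Prior odds = 14.3846/10.0000 = 1.4385, so P(C) = 1.4385/(1+1.4385) ≈ 0.59.

P(C) = 0.59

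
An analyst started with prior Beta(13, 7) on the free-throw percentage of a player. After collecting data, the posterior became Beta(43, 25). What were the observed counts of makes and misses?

30 makes and 18 misses

A Beta(a, b) prior with s successes and f failures in binomial data gives a Beta(a+s, b+f) posterior.
So s = 43 − 13 = 30 and f = 25 − 7 = 18.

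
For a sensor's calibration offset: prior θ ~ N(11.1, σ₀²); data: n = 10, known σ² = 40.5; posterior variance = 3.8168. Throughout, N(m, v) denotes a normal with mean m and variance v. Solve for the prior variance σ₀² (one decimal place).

σ₀² = 66.3

Posterior precision equals prior precision plus data precision: 1/σ_n² = 1/σ₀² + n/σ².
So 1/σ₀² = 1/3.8168 − 10/40.5 = 0.262000 − 0.246914 = 0.015086.
Hence σ₀² = 1/0.015086 ≈ 66.3.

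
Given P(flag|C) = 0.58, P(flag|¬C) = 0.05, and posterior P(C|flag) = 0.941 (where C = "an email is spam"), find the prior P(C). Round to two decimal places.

P(C) = 0.58

In odds form, posterior odds = prior odds × likelihood ratio, so prior odds = posterior odds ÷ LR.
Posterior odds = 0.941/(1−0.941) = 15.9492. LR = 0.58/0.05 = 11.6000.
Prior odds = 15.9492/11.6000 = 1.3749, so P(C) = 1.3749/(1+1.3749) ≈ 0.58.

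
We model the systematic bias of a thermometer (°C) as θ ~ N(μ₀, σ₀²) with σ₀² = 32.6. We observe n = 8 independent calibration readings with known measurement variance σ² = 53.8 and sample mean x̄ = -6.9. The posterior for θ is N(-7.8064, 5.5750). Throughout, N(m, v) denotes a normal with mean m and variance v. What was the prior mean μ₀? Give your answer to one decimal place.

With known observation variance, the Normal–Normal posterior has precision τ_n = τ₀ + n/σ² and mean μ_n = (τ₀μ₀ + (n/σ²)x̄)/τ_n.
Here τ₀ = 1/32.6 = 0.030675 and τ_data = 8/53.8 = 0.148699, so τ_n = 0.179374.
Rearranging for μ₀: μ₀ = (μ_n·τ_n − τ_data·x̄)/τ₀ = (-7.8064·0.179374 − 0.148699·-6.9) / 0.030675 = -0.374242/0.030675 ≈ -12.2.

μ₀ = -12.2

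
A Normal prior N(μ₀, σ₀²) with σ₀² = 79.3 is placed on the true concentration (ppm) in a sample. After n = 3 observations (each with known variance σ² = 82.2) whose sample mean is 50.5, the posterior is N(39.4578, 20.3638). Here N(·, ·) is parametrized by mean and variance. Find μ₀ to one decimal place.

μ₀ = 7.5

The posterior mean is a precision-weighted average: μ_n = (τ₀μ₀ + τ_data·x̄)/(τ₀+τ_data), with τ₀=1/σ₀² and τ_data=n/σ².
Here τ₀ = 1/79.3 = 0.012610 and τ_data = 3/82.2 = 0.036496, so τ_n = 0.049106.
Rearranging for μ₀: μ₀ = (μ_n·τ_n − τ_data·x̄)/τ₀ = (39.4578·0.049106 − 0.036496·50.5) / 0.012610 = 0.094567/0.012610 ≈ 7.5.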